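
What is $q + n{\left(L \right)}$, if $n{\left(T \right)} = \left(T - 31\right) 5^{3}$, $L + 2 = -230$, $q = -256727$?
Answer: $-289602$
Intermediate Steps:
$L = -232$ ($L = -2 - 230 = -232$)
$n{\left(T \right)} = -3875 + 125 T$ ($n{\left(T \right)} = \left(-31 + T\right) 125 = -3875 + 125 T$)
$q + n{\left(L \right)} = -256727 + \left(-3875 + 125 \left(-232\right)\right) = -256727 - 32875 = -289602$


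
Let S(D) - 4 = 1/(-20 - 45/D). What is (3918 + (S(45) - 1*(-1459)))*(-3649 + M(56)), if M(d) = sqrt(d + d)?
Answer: -412337000/21 + 452000*sqrt(7)/21 ≈ -1.9578e+7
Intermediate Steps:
M(d) = sqrt(2)*sqrt(d) (M(d) = sqrt(2*d) = sqrt(2)*sqrt(d))
S(D) = 4 + 1/(-20 - 45/D)
(3918 + (S(45) - 1*(-1459)))*(-3649 + M(56)) = (3918 + ((180 + 79*45)/(5*(9 + 4*45)) - 1*(-1459)))*(-3649 + sqrt(2)*sqrt(56)) = (3918 + ((180 + 3555)/(5*(9 + 180)) + 1459))*(-3649 + sqrt(2)*(2*sqrt(14))) = (3918 + ((1/5)*3735/189 + 1459))*(-3649 + 4*sqrt(7)) = (3918 + ((1/5)*(1/189)*3735 + 1459))*(-3649 + 4*sqrt(7)) = (3918 + (83/21 + 1459))*(-3649 + 4*sqrt(7)) = (3918 + 30722/21)*(-3649 + 4*sqrt(7)) = 113000*(-3649 + 4*sqrt(7))/21 = -412337000/21 + 452000*sqrt(7)/21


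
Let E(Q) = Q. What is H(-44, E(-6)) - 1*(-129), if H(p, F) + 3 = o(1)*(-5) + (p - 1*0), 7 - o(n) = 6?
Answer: 77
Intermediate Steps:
o(n) = 1 (o(n) = 7 - 1*6 = 7 - 6 = 1)
H(p, F) = -8 + p (H(p, F) = -3 + (1*(-5) + (p - 1*0)) = -3 + (-5 + (p + 0)) = -3 + (-5 + p) = -8 + p)
H(-44, E(-6)) - 1*(-129) = (-8 - 44) - 1*(-129) = -52 + 129 = 77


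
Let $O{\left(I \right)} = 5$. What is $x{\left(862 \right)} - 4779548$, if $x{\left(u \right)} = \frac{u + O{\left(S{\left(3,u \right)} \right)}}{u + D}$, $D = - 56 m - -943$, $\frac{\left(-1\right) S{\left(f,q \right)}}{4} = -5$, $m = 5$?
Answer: $- \frac{7288809833}{1525} \approx -4.7795 \cdot 10^{6}$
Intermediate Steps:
$S{\left(f,q \right)} = 20$ ($S{\left(f,q \right)} = \left(-4\right) \left(-5\right) = 20$)
$D = 663$ ($D = \left(-56\right) 5 - -943 = -280 + 943 = 663$)
$x{\left(u \right)} = \frac{5 + u}{663 + u}$ ($x{\left(u \right)} = \frac{u + 5}{u + 663} = \frac{5 + u}{663 + u}$)
$x{\left(862 \right)} - 4779548 = \frac{5 + 862}{663 + 862} - 4779548 = \frac{1}{1525} \cdot 867 - 4779548 = \frac{867}{1525} - 4779548 = - \frac{7288809833}{1525}$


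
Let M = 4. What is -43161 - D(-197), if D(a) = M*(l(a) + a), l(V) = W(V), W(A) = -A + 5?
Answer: -43181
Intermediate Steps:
W(A) = 5 - A
l(V) = 5 - V
D(a) = 20 (D(a) = 4*((5 - a) + a) = 4*5 = 20)
-43161 - D(-197) = -43161 - 1*20 = -43161 - 20 = -43181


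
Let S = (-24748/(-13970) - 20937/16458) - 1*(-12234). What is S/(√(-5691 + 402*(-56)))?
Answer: -22324879409*I*√28203/51463370530 ≈ -72.852*I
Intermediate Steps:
S = 468822467589/38319710 (S = (-24748*(-1/13970) - 20937*1/16458) + 12234 = (12374/6985 - 6979/5486) + 12234 = 19135449/38319710 + 12234 = 468822467589/38319710 ≈ 12235.)
S/(√(-5691 + 402*(-56))) = 468822467589/(38319710*(√(-5691 + 402*(-56)))) = 468822467589/(38319710*(√(-5691 - 22512))) = 468822467589/(38319710*(√(-28203))) = 468822467589/(38319710*((I*√28203))) = 468822467589*(-I*√28203/28203)/38319710 = -22324879409*I*√28203/51463370530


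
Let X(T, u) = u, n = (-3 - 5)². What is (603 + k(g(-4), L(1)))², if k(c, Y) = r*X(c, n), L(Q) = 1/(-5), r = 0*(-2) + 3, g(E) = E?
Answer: 632025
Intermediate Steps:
n = 64 (n = (-8)² = 64)
r = 3 (r = 0 + 3 = 3)
L(Q) = -⅕
k(c, Y) = 192 (k(c, Y) = 3*64 = 192)
(603 + k(g(-4), L(1)))² = (603 + 192)² = 795² = 632025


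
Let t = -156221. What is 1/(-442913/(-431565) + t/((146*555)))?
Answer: -466262826/420403673 ≈ -1.1091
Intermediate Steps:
1/(-442913/(-431565) + t/((146*555))) = 1/(-442913/(-431565) - 156221/(146*555)) = 1/(-442913*(-1/431565) - 156221/81030) = 1/(442913/431565 - 156221*1/81030) = 1/(442913/431565 - 156221/81030) = 1/(-420403673/466262826) = -466262826/420403673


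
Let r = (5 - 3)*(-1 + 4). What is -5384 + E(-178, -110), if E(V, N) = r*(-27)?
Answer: -5546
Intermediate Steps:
r = 6 (r = 2*3 = 6)
E(V, N) = -162 (E(V, N) = 6*(-27) = -162)
-5384 + E(-178, -110) = -5384 - 162 = -5546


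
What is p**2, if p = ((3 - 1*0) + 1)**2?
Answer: 256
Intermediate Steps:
p = 16 (p = ((3 + 0) + 1)**2 = (3 + 1)**2 = 4**2 = 16)
p**2 = 16**2 = 256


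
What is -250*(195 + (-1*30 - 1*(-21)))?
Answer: -46500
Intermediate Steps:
-250*(195 + (-1*30 - 1*(-21))) = -250*(195 + (-30 + 21)) = -250*(195 - 9) = -250*186 = -46500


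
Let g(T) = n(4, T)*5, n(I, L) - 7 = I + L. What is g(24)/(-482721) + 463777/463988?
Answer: 223793699317/223976751348 ≈ 0.99918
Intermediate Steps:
n(I, L) = 7 + I + L (n(I, L) = 7 + (I + L) = 7 + I + L)
g(T) = 55 + 5*T (g(T) = (7 + 4 + T)*5 = (11 + T)*5 = 55 + 5*T)
g(24)/(-482721) + 463777/463988 = (55 + 5*24)/(-482721) + 463777/463988 = (55 + 120)*(-1/482721) + 463777*(1/463988) = 175*(-1/482721) + 463777/463988 = -175/482721 + 463777/463988 = 223793699317/223976751348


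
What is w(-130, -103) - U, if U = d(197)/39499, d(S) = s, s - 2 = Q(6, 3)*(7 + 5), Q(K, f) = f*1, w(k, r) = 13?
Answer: 513449/39499 ≈ 12.999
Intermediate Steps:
Q(K, f) = f
s = 38 (s = 2 + 3*(7 + 5) = 2 + 3*12 = 2 + 36 = 38)
d(S) = 38
U = 38/39499 ≈ 0.00096205
w(-130, -103) - U = 13 - 1*38/39499 = 13 - 38/39499 = 513449/39499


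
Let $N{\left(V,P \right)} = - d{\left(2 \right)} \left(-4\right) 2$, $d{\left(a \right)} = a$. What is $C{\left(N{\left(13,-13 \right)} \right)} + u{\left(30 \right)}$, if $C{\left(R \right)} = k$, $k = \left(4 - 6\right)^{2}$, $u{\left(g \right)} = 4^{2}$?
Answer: $20$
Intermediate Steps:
$u{\left(g \right)} = 16$
$N{\left(V,P \right)} = 16$ ($N{\left(V,P \right)} = \left(-1\right) 2 \left(-4\right) 2 = \left(-2\right) \left(-4\right) 2 = 8 \cdot 2 = 16$)
$k = 4$ ($k = \left(4 - 6\right)^{2} = \left(-2\right)^{2} = 4$)
$C{\left(R \right)} = 4$
$C{\left(N{\left(13,-13 \right)} \right)} + u{\left(30 \right)} = 4 + 16 = 20$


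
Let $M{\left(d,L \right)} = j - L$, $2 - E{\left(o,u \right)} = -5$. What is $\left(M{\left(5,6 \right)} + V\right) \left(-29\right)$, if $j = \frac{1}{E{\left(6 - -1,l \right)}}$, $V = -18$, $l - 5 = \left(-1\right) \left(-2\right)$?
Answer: $\frac{4843}{7} \approx 691.86$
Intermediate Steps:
$l = 7$ ($l = 5 - -2 = 5 + 2 = 7$)
$E{\left(o,u \right)} = 7$ ($E{\left(o,u \right)} = 2 - -5 = 2 + 5 = 7$)
$j = \frac{1}{7} \approx 0.14286$
$M{\left(d,L \right)} = \frac{1}{7} - L$
$\left(M{\left(5,6 \right)} + V\right) \left(-29\right) = \left(\left(\frac{1}{7} - 6\right) - 18\right) \left(-29\right) = \left(- \frac{41}{7} - 18\right) \left(-29\right) = \left(- \frac{167}{7}\right) \left(-29\right) = \frac{4843}{7}$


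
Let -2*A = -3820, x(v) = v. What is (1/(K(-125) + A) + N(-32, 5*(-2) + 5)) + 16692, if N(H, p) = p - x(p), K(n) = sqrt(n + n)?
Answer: 6089826011/364835 - I*sqrt(10)/729670 ≈ 16692.0 - 4.3338e-6*I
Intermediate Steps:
K(n) = sqrt(2)*sqrt(n) (K(n) = sqrt(2*n) = sqrt(2)*sqrt(n))
A = 1910 (A = -1/2*(-3820) = 1910)
N(H, p) = 0 (N(H, p) = p - p = 0)
(1/(K(-125) + A) + N(-32, 5*(-2) + 5)) + 16692 = (1/(sqrt(2)*sqrt(-125) + 1910) + 0) + 16692 = (1/(sqrt(2)*(5*I*sqrt(5)) + 1910) + 0) + 16692 = (1/(5*I*sqrt(10) + 1910) + 0) + 16692 = (1/(1910 + 5*I*sqrt(10)) + 0) + 16692 = 1/(1910 + 5*I*sqrt(10)) + 16692 = 16692 + 1/(1910 + 5*I*sqrt(10))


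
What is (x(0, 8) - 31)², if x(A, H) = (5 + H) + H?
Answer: 100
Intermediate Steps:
x(A, H) = 5 + 2*H
(x(0, 8) - 31)² = ((5 + 2*8) - 31)² = ((5 + 16) - 31)² = (21 - 31)² = (-10)² = 100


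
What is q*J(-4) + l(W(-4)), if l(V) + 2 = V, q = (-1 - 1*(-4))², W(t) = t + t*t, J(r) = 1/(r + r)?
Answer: 71/8 ≈ 8.8750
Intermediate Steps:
J(r) = 1/(2*r)
W(t) = t + t²
q = 9 (q = (-1 + 4)² = 3² = 9)
l(V) = -2 + V
q*J(-4) + l(W(-4)) = 9*((½)/(-4)) + (-2 - 4*(1 - 4)) = 9*((½)*(-¼)) + (-2 - 4*(-3)) = 9*(-⅛) + (-2 + 12) = -9/8 + 10 = 71/8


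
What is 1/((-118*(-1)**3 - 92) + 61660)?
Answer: 1/61686 ≈ 1.6211e-5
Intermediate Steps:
1/((-118*(-1)**3 - 92) + 61660) = 1/((-118*(-1) - 92) + 61660) = 1/((118 - 92) + 61660) = 1/(26 + 61660) = 1/61686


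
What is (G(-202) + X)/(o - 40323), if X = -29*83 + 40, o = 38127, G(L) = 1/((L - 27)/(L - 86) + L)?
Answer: 15240093/14139068 ≈ 1.0779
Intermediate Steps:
G(L) = 1/(L + (-27 + L)/(-86 + L)) (G(L) = 1/((-27 + L)/(-86 + L) + L) = 1/(L + (-27 + L)/(-86 + L)))
X = -2367 (X = -2407 + 40 = -2367)
(G(-202) + X)/(o - 40323) = ((86 - 1*(-202))/(27 - 1*(-202)² + 85*(-202)) - 2367)/(38127 - 40323) = ((86 + 202)/(27 - 1*40804 - 17170) - 2367)/(-2196) = (288/(27 - 40804 - 17170) - 2367)*(-1/2196) = (288/(-57947) - 2367)*(-1/2196) = (-1/57947*288 - 2367)*(-1/2196) = (-288/57947 - 2367)*(-1/2196) = -137160837/57947*(-1/2196) = 15240093/14139068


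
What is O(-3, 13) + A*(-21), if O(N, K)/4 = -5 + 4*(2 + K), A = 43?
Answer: -683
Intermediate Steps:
O(N, K) = 12 + 16*K (O(N, K) = 4*(-5 + 4*(2 + K)) = 4*(-5 + (8 + 4*K)) = 4*(3 + 4*K) = 12 + 16*K)
O(-3, 13) + A*(-21) = (12 + 16*13) + 43*(-21) = (12 + 208) - 903 = 220 - 903 = -683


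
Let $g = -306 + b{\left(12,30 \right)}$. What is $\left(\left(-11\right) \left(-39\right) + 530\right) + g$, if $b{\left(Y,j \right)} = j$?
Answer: $683$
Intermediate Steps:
$g = -276$ ($g = -306 + 30 = -276$)
$\left(\left(-11\right) \left(-39\right) + 530\right) + g = \left(\left(-11\right) \left(-39\right) + 530\right) - 276 = \left(429 + 530\right) - 276 = 959 - 276 = 683$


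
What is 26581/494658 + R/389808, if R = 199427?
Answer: 6056091523/10712313648 ≈ 0.56534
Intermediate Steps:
26581/494658 + R/389808 = 26581/494658 + 199427/389808 = 6056091523/10712313648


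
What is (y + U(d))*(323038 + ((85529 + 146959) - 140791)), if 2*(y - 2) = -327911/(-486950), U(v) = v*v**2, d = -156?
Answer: -306682204790052483/194780 ≈ -1.5745e+12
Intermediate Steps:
U(v) = v**3
y = 2275711/973900 (y = 2 + (-327911/(-486950))/2 = 2 + (-327911*(-1/486950))/2 = 2 + (1/2)*(327911/486950) = 2 + 327911/973900 = 2275711/973900 ≈ 2.3367)
(y + U(d))*(323038 + ((85529 + 146959) - 140791)) = (2275711/973900 + (-156)**3)*(323038 + ((85529 + 146959) - 140791)) = (2275711/973900 - 3796416)*(323038 + (232488 - 140791)) = -3697327266689*(323038 + 91697)/973900 = -3697327266689/973900*414735 = -306682204790052483/194780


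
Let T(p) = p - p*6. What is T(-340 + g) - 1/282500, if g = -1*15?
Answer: 501437499/282500 ≈ 1775.0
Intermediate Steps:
g = -15
T(p) = -5*p (T(p) = p - 6*p = -5*p)
T(-340 + g) - 1/282500 = -5*(-340 - 15) - 1/282500 = -5*(-355) - 1*1/282500 = 1775 - 1/282500 = 501437499/282500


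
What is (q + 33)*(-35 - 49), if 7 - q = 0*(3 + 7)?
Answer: -3360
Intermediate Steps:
q = 7 (q = 7 - 0*(3 + 7) = 7 - 0*10 = 7 - 1*0 = 7 + 0 = 7)
(q + 33)*(-35 - 49) = (7 + 33)*(-35 - 49) = 40*(-84) = -3360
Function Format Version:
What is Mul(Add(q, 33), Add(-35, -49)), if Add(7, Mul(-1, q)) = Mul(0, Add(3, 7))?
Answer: -3360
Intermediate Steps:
q = 7 (q = Add(7, Mul(-1, Mul(0, Add(3, 7)))) = Add(7, Mul(-1, Mul(0, 10))) = Add(7, Mul(-1, 0)) = Add(7, 0) = 7)
Mul(Add(q, 33), Add(-35, -49)) = Mul(Add(7, 33), Add(-35, -49)) = Mul(40, -84) = -3360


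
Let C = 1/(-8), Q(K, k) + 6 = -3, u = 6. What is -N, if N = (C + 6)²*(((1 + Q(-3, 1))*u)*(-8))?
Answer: -13254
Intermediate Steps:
Q(K, k) = -9 (Q(K, k) = -6 - 3 = -9)
C = -⅛ ≈ -0.12500
N = 13254 (N = (-⅛ + 6)²*(((1 - 9)*6)*(-8)) = (47/8)²*(-8*6*(-8)) = 2209*(-48*(-8))/64 = (2209/64)*384 = 13254)
-N = -1*13254 = -13254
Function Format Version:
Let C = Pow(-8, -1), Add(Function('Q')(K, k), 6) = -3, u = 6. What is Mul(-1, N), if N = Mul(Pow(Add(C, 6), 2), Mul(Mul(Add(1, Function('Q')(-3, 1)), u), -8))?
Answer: -13254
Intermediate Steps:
Function('Q')(K, k) = -9 (Function('Q')(K, k) = Add(-6, -3) = -9)
C = Rational(-1, 8) ≈ -0.12500
N = 13254 (N = Mul(Pow(Add(Rational(-1, 8), 6), 2), Mul(Mul(Add(1, -9), 6), -8)) = Mul(Pow(Rational(47, 8), 2), Mul(Mul(-8, 6), -8)) = Mul(Rational(2209, 64), Mul(-48, -8)) = Mul(Rational(2209, 64), 384) = 13254)
Mul(-1, N) = Mul(-1, 13254) = -13254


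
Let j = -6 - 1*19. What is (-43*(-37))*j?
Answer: -39775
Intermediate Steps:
j = -25 (j = -6 - 19 = -25)
(-43*(-37))*j = -43*(-37)*(-25) = 1591*(-25) = -39775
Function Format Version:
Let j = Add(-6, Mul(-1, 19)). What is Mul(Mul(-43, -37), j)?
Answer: -39775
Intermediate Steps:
j = -25 (j = Add(-6, -19) = -25)
Mul(Mul(-43, -37), j) = Mul(Mul(-43, -37), -25) = Mul(1591, -25) = -39775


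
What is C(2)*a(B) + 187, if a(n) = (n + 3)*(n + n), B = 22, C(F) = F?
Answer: 2387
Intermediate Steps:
a(n) = 2*n*(3 + n) (a(n) = (3 + n)*(2*n) = 2*n*(3 + n))
C(2)*a(B) + 187 = 2*(2*22*(3 + 22)) + 187 = 2*(2*22*25) + 187 = 2*1100 + 187 = 2200 + 187 = 2387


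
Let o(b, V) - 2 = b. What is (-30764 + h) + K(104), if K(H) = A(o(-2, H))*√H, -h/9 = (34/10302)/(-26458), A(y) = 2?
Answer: -82209345109/2672258 + 4*√26 ≈ -30744.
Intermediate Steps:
o(b, V) = 2 + b
h = 3/2672258 (h = -9*34/10302/(-26458) = -9*34*(1/10302)*(-1)/26458 = -3*(-1)/(101*26458) = -9*(-1/8016774) = 3/2672258 ≈ 1.1226e-6)
K(H) = 2*√H
(-30764 + h) + K(104) = (-30764 + 3/2672258) + 2*√104 = -82209345109/2672258 + 2*(2*√26) = -82209345109/2672258 + 4*√26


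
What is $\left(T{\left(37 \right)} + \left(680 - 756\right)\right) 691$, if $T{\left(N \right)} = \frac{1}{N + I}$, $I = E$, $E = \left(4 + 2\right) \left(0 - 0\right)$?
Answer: $- \frac{1942401}{37} \approx -52497.0$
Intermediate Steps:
$E = 0$ ($E = 6 \left(0 + 0\right) = 6 \cdot 0 = 0$)
$I = 0$
$T{\left(N \right)} = \frac{1}{N}$ ($T{\left(N \right)} = \frac{1}{N + 0} = \frac{1}{N}$)
$\left(T{\left(37 \right)} + \left(680 - 756\right)\right) 691 = \left(\frac{1}{37} + \left(680 - 756\right)\right) 691 = \left(\frac{1}{37} - 76\right) 691 = \left(- \frac{2811}{37}\right) 691 = - \frac{1942401}{37}$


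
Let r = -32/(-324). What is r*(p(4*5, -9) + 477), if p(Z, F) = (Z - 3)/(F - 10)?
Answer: 72368/1539 ≈ 47.023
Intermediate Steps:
r = 8/81 (r = -32*(-1/324) = 8/81 ≈ 0.098765)
p(Z, F) = (-3 + Z)/(-10 + F)
r*(p(4*5, -9) + 477) = 8*((-3 + 4*5)/(-10 - 9) + 477)/81 = 8*((-3 + 20)/(-19) + 477)/81 = 8*(-1/19*17 + 477)/81 = 8*(-17/19 + 477)/81 = (8/81)*(9046/19) = 72368/1539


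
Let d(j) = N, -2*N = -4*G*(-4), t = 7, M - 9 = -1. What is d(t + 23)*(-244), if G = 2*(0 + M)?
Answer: 31232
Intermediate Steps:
M = 8 (M = 9 - 1 = 8)
G = 16 (G = 2*(0 + 8) = 2*8 = 16)
N = -128 (N = -(-4*16)*(-4)/2 = -(-32)*(-4) = -½*256 = -128)
d(j) = -128
d(t + 23)*(-244) = -128*(-244) = 31232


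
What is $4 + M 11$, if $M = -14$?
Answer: $-150$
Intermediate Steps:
$4 + M 11 = 4 - 154 = -150$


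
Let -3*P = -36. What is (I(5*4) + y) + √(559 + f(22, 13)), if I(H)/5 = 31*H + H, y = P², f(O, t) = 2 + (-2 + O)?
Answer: 3344 + √581 ≈ 3368.1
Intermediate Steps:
P = 12 (P = -⅓*(-36) = 12)
f(O, t) = O
y = 144 (y = 12² = 144)
I(H) = 160*H (I(H) = 5*(31*H + H) = 5*(32*H) = 160*H)
(I(5*4) + y) + √(559 + f(22, 13)) = (160*(5*4) + 144) + √(559 + 22) = (160*20 + 144) + √581 = (3200 + 144) + √581 = 3344 + √581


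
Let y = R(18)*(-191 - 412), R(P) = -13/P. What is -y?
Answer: -871/2 ≈ -435.50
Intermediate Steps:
y = 871/2 (y = (-13/18)*(-191 - 412) = -13*1/18*(-603) = -13/18*(-603) = 871/2 ≈ 435.50)
-y = -1*871/2 = -871/2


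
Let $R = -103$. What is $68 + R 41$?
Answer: $-4155$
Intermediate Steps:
$68 + R 41 = 68 - 4223 = -4155$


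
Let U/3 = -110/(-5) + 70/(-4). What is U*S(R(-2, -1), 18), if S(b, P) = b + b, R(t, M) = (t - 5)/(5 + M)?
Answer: -189/4 ≈ -47.250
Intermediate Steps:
R(t, M) = (-5 + t)/(5 + M)
S(b, P) = 2*b
U = 27/2 (U = 3*(-110/(-5) + 70/(-4)) = 3*(-110*(-⅕) + 70*(-¼)) = 3*(22 - 35/2) = 3*(9/2) = 27/2 ≈ 13.500)
U*S(R(-2, -1), 18) = 27*(2*((-5 - 2)/(5 - 1)))/2 = 27*(2*(-7/4))/2 = (27/2)*(-7/2) = -189/4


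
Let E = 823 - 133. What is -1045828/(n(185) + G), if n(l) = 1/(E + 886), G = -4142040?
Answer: 1648224928/6527855039 ≈ 0.25249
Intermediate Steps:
E = 690
n(l) = 1/1576 (n(l) = 1/(690 + 886) = 1/1576)
-1045828/(n(185) + G) = -1045828/(1/1576 - 4142040) = -1045828/(-6527855039/1576) = -1045828*(-1576/6527855039) = 1648224928/6527855039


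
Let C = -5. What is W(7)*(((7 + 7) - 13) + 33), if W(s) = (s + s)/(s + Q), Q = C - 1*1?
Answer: 476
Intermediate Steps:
Q = -6 (Q = -5 - 1*1 = -5 - 1 = -6)
W(s) = 2*s/(-6 + s) (W(s) = (s + s)/(s - 6) = (2*s)/(-6 + s) = 2*s/(-6 + s))
W(7)*(((7 + 7) - 13) + 33) = (2*7/(-6 + 7))*(((7 + 7) - 13) + 33) = (2*7/1)*((14 - 13) + 33) = (2*7*1)*(1 + 33) = 14*34 = 476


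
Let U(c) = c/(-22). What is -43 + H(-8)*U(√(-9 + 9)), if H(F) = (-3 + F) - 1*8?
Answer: -43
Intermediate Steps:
H(F) = -11 + F (H(F) = (-3 + F) - 8 = -11 + F)
U(c) = -c/22 (U(c) = c*(-1/22) = -c/22)
-43 + H(-8)*U(√(-9 + 9)) = -43 + (-11 - 8)*(-√(-9 + 9)/22) = -43 - (-19)*√0/22 = -43 - (-19)*0/22 = -43 - 19*0 = -43 + 0 = -43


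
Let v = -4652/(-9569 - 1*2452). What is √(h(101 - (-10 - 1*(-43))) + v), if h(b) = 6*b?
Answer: 2*√14753433405/12021 ≈ 20.209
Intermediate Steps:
v = 4652/12021 (v = -4652/(-9569 - 2452) = -4652/(-12021) = -4652*(-1/12021) = 4652/12021 ≈ 0.38699)
√(h(101 - (-10 - 1*(-43))) + v) = √(6*(101 - (-10 - 1*(-43))) + 4652/12021) = √(6*(101 - (-10 + 43)) + 4652/12021) = √(6*(101 - 1*33) + 4652/12021) = √(6*(101 - 33) + 4652/12021) = √(6*68 + 4652/12021) = √(408 + 4652/12021) = √(4909220/12021) = 2*√14753433405/12021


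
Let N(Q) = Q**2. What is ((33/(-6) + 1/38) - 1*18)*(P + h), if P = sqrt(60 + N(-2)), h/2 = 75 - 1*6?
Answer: -65116/19 ≈ -3427.2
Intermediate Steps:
h = 138 (h = 2*(75 - 1*6) = 2*(75 - 6) = 2*69 = 138)
P = 8 (P = sqrt(60 + (-2)**2) = sqrt(60 + 4) = sqrt(64) = 8)
((33/(-6) + 1/38) - 1*18)*(P + h) = ((33/(-6) + 1/38) - 1*18)*(8 + 138) = ((33*(-1/6) + 1*(1/38)) - 18)*146 = ((-11/2 + 1/38) - 18)*146 = (-104/19 - 18)*146 = -446/19*146 = -65116/19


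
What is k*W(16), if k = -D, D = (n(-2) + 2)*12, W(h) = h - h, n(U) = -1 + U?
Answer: 0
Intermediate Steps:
W(h) = 0
D = -12 (D = ((-1 - 2) + 2)*12 = (-3 + 2)*12 = -1*12 = -12)
k = 12 (k = -1*(-12) = 12)
k*W(16) = 12*0 = 0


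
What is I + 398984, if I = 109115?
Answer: 508099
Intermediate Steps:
I + 398984 = 109115 + 398984 = 508099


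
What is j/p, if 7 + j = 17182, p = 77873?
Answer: 17175/77873 ≈ 0.22055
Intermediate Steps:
j = 17175 (j = -7 + 17182 = 17175)
j/p = 17175/77873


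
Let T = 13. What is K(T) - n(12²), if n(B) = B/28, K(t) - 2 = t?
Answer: 69/7 ≈ 9.8571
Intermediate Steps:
K(t) = 2 + t
n(B) = B/28 (n(B) = B*(1/28) = B/28)
K(T) - n(12²) = (2 + 13) - 12²/28 = 15 - 144/28 = 15 - 1*36/7 = 15 - 36/7 = 69/7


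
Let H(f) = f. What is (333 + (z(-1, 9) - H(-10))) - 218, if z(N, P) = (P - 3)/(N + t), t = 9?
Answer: 503/4 ≈ 125.75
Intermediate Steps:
z(N, P) = (-3 + P)/(9 + N) (z(N, P) = (P - 3)/(N + 9) = (-3 + P)/(9 + N))
(333 + (z(-1, 9) - H(-10))) - 218 = (333 + ((-3 + 9)/(9 - 1) - 1*(-10))) - 218 = (333 + (6/8 + 10)) - 218 = (333 + ((1/8)*6 + 10)) - 218 = (333 + (3/4 + 10)) - 218 = (333 + 43/4) - 218 = 1375/4 - 218 = 503/4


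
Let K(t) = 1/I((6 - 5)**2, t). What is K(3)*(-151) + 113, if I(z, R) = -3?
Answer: 490/3 ≈ 163.33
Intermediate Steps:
K(t) = -1/3 (K(t) = 1/(-3) = -1/3)
K(3)*(-151) + 113 = -1/3*(-151) + 113 = 151/3 + 113 = 490/3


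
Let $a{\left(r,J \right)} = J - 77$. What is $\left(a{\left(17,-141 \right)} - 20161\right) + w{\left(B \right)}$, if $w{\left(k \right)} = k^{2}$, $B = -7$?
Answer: $-20330$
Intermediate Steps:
$a{\left(r,J \right)} = -77 + J$
$\left(a{\left(17,-141 \right)} - 20161\right) + w{\left(B \right)} = \left(\left(-77 - 141\right) - 20161\right) + \left(-7\right)^{2} = \left(-218 - 20161\right) + 49 = -20379 + 49 = -20330$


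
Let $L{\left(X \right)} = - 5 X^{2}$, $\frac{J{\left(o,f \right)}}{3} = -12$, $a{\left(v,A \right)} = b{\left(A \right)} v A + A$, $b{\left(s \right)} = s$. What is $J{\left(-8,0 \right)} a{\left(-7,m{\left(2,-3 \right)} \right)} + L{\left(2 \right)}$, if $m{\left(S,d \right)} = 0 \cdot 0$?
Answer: $-20$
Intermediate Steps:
$m{\left(S,d \right)} = 0$
$a{\left(v,A \right)} = A + v A^{2}$ ($a{\left(v,A \right)} = A v A + A = v A^{2} + A = A + v A^{2}$)
$J{\left(o,f \right)} = -36$ ($J{\left(o,f \right)} = 3 \left(-12\right) = -36$)
$J{\left(-8,0 \right)} a{\left(-7,m{\left(2,-3 \right)} \right)} + L{\left(2 \right)} = - 36 \cdot 0 \left(1 + 0 \left(-7\right)\right) - 5 \cdot 2^{2} = - 36 \cdot 0 \left(1 + 0\right) - 20 = - 36 \cdot 0 \cdot 1 - 20 = \left(-36\right) 0 - 20 = 0 - 20 = -20$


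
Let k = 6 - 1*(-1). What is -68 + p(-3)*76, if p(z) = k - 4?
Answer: 160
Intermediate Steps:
k = 7 (k = 6 + 1 = 7)
p(z) = 3 (p(z) = 7 - 4 = 3)
-68 + p(-3)*76 = -68 + 3*76 = -68 + 228 = 160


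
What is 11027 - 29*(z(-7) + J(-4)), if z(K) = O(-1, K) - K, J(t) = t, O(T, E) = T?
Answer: 10969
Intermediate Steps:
z(K) = -1 - K
11027 - 29*(z(-7) + J(-4)) = 11027 - 29*((-1 - 1*(-7)) - 4) = 11027 - 29*((-1 + 7) - 4) = 11027 - 29*(6 - 4) = 11027 - 29*2 = 11027 - 1*58 = 11027 - 58 = 10969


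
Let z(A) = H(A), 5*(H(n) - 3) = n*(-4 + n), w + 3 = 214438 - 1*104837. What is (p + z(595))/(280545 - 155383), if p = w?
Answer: 89965/62581 ≈ 1.4376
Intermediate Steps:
w = 109598 (w = -3 + (214438 - 1*104837) = -3 + (214438 - 104837) = -3 + 109601 = 109598)
p = 109598
H(n) = 3 + n*(-4 + n)/5 (H(n) = 3 + (n*(-4 + n))/5 = 3 + n*(-4 + n)/5)
z(A) = 3 - 4*A/5 + A²/5
(p + z(595))/(280545 - 155383) = (109598 + (3 - ⅘*595 + (⅕)*595²))/(280545 - 155383) = (109598 + (3 - 476 + (⅕)*354025))/125162 = (109598 + (3 - 476 + 70805))*(1/125162) = (109598 + 70332)*(1/125162) = 179930*(1/125162) = 89965/62581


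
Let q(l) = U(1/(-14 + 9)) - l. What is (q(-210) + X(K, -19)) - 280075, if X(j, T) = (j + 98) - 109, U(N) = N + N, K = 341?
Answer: -1397677/5 ≈ -2.7954e+5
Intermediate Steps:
U(N) = 2*N
X(j, T) = -11 + j (X(j, T) = (98 + j) - 109 = -11 + j)
q(l) = -⅖ - l (q(l) = 2/(-14 + 9) - l = 2/(-5) - l = 2*(-⅕) - l = -⅖ - l)
(q(-210) + X(K, -19)) - 280075 = ((-⅖ - 1*(-210)) + (-11 + 341)) - 280075 = ((-⅖ + 210) + 330) - 280075 = (1048/5 + 330) - 280075 = 2698/5 - 280075 = -1397677/5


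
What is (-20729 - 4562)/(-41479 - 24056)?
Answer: 25291/65535 ≈ 0.38592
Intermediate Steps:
(-20729 - 4562)/(-41479 - 24056) = -25291/(-65535) = -25291*(-1/65535) = 25291/65535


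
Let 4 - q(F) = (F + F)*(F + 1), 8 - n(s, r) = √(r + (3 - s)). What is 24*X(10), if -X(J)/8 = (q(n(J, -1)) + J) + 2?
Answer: 21504 - 13056*I*√2 ≈ 21504.0 - 18464.0*I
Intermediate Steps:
n(s, r) = 8 - √(3 + r - s) (n(s, r) = 8 - √(r + (3 - s)) = 8 - √(3 + r - s))
q(F) = 4 - 2*F*(1 + F) (q(F) = 4 - (F + F)*(F + 1) = 4 - 2*F*(1 + F))
X(J) = 80 - 16*√(2 - J) - 8*J + 16*(8 - √(2 - J))² (X(J) = -8*(((4 - 2*(8 - √(3 - 1 - J)) - 2*(8 - √(3 - 1 - J))²) + J) + 2) = -8*(((4 - 2*(8 - √(2 - J)) - 2*(8 - √(2 - J))²) + J) + 2) = -8*(((4 + (-16 + 2*√(2 - J)) - 2*(8 - √(2 - J))²) + J) + 2) = -8*(((-12 - 2*(8 - √(2 - J))² + 2*√(2 - J)) + J) + 2) = -8*((-12 + J - 2*(8 - √(2 - J))² + 2*√(2 - J)) + 2) = -8*(-10 + J - 2*(8 - √(2 - J))² + 2*√(2 - J)) = 80 - 16*√(2 - J) - 8*J + 16*(8 - √(2 - J))²)
24*X(10) = 24*(1136 - 272*√(2 - 1*10) - 24*10) = 24*(1136 - 272*√(2 - 10) - 240) = 24*(1136 - 544*I*√2 - 240) = 24*(896 - 544*I*√2) = 21504 - 13056*I*√2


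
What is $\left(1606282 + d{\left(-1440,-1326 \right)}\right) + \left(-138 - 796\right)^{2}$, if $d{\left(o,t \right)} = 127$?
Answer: $2478765$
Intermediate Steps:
$\left(1606282 + d{\left(-1440,-1326 \right)}\right) + \left(-138 - 796\right)^{2} = \left(1606282 + 127\right) + \left(-138 - 796\right)^{2} = 1606409 + \left(-934\right)^{2} = 1606409 + 872356 = 2478765$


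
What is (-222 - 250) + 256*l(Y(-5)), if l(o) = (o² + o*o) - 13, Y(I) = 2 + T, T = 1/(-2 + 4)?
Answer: -600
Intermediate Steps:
T = ½ (T = 1/2 = ½ ≈ 0.50000)
Y(I) = 5/2 (Y(I) = 2 + ½ = 5/2)
l(o) = -13 + 2*o² (l(o) = (o² + o²) - 13 = 2*o² - 13 = -13 + 2*o²)
(-222 - 250) + 256*l(Y(-5)) = (-222 - 250) + 256*(-13 + 2*(5/2)²) = -472 + 256*(-13 + 2*(25/4)) = -472 + 256*(-13 + 25/2) = -472 + 256*(-½) = -472 - 128 = -600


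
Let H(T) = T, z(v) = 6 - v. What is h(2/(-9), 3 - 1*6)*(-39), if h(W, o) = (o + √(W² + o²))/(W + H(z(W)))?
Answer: 39/2 - 13*√733/18 ≈ -0.053425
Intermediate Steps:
h(W, o) = o/6 + √(W² + o²)/6 (h(W, o) = (o + √(W² + o²))/(W + (6 - W)) = (o + √(W² + o²))/6 = (o + √(W² + o²))*(⅙) = o/6 + √(W² + o²)/6)
h(2/(-9), 3 - 1*6)*(-39) = ((3 - 1*6)/6 + √((2/(-9))² + (3 - 1*6)²)/6)*(-39) = ((3 - 6)/6 + √((2*(-⅑))² + (3 - 6)²)/6)*(-39) = ((⅙)*(-3) + √((-2/9)² + (-3)²)/6)*(-39) = (-½ + √(4/81 + 9)/6)*(-39) = (-½ + √(733/81)/6)*(-39) = (-½ + (√733/9)/6)*(-39) = (-½ + √733/54)*(-39) = 39/2 - 13*√733/18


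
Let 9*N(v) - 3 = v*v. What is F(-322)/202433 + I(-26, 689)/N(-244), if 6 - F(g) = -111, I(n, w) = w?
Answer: 1262253096/12052658387 ≈ 0.10473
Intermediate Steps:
F(g) = 117 (F(g) = 6 - 1*(-111) = 6 + 111 = 117)
N(v) = ⅓ + v²/9 (N(v) = ⅓ + (v*v)/9 = ⅓ + v²/9)
F(-322)/202433 + I(-26, 689)/N(-244) = 117/202433 + 689/(⅓ + (⅑)*(-244)²) = 117*(1/202433) + 689/(⅓ + (⅑)*59536) = 117/202433 + 689/(⅓ + 59536/9) = 117/202433 + 689/(59539/9) = 117/202433 + 689*(9/59539) = 117/202433 + 6201/59539 = 1262253096/12052658387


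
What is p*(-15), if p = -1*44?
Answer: 660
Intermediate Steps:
p = -44
p*(-15) = -44*(-15) = 660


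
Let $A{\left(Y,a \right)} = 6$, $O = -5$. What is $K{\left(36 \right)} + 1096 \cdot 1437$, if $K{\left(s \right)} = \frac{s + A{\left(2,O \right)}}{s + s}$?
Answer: $\frac{18899431}{12} \approx 1.575 \cdot 10^{6}$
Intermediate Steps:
$K{\left(s \right)} = \frac{6 + s}{2 s}$ ($K{\left(s \right)} = \frac{s + 6}{s + s} = \frac{6 + s}{2 s}$)
$K{\left(36 \right)} + 1096 \cdot 1437 = \frac{6 + 36}{2 \cdot 36} + 1096 \cdot 1437 = \frac{1}{2} \cdot \frac{1}{36} \cdot 42 + 1574952 = \frac{7}{12} + 1574952 = \frac{18899431}{12}$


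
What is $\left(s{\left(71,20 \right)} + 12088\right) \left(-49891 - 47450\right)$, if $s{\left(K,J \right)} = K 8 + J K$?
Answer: $-1370171916$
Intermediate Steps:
$s{\left(K,J \right)} = 8 K + J K$
$\left(s{\left(71,20 \right)} + 12088\right) \left(-49891 - 47450\right) = \left(71 \left(8 + 20\right) + 12088\right) \left(-49891 - 47450\right) = \left(71 \cdot 28 + 12088\right) \left(-97341\right) = \left(1988 + 12088\right) \left(-97341\right) = 14076 \left(-97341\right) = -1370171916$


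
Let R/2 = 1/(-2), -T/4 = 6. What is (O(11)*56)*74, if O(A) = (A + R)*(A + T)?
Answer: -538720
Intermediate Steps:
T = -24 (T = -4*6 = -24)
R = -1 (R = 2/(-2) = 2*(-1/2) = -1)
O(A) = (-1 + A)*(-24 + A) (O(A) = (A - 1)*(A - 24) = (-1 + A)*(-24 + A))
(O(11)*56)*74 = ((24 + 11**2 - 25*11)*56)*74 = ((24 + 121 - 275)*56)*74 = -130*56*74 = -7280*74 = -538720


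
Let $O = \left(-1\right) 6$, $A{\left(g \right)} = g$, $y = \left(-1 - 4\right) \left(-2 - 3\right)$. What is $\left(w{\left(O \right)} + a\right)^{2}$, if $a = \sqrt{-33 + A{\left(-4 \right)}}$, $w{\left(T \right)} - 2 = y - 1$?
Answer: $\left(26 + i \sqrt{37}\right)^{2} \approx 639.0 + 316.3 i$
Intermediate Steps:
$y = 25$ ($y = \left(-5\right) \left(-5\right) = 25$)
$O = -6$
$w{\left(T \right)} = 26$ ($w{\left(T \right)} = 2 + \left(25 - 1\right) = 2 + 24 = 26$)
$a = i \sqrt{37}$ ($a = \sqrt{-33 - 4} = \sqrt{-37} = i \sqrt{37} \approx 6.0828 i$)
$\left(w{\left(O \right)} + a\right)^{2} = \left(26 + i \sqrt{37}\right)^{2}$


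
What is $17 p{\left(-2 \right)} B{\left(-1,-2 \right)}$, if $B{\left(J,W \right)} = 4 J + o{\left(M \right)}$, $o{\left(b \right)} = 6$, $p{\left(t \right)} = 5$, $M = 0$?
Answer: $170$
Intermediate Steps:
$B{\left(J,W \right)} = 6 + 4 J$ ($B{\left(J,W \right)} = 4 J + 6 = 6 + 4 J$)
$17 p{\left(-2 \right)} B{\left(-1,-2 \right)} = 17 \cdot 5 \left(6 + 4 \left(-1\right)\right) = 85 \left(6 - 4\right) = 85 \cdot 2 = 170$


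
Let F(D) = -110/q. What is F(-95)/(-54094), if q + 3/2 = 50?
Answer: 110/2623559 ≈ 4.1928e-5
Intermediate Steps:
q = 97/2 (q = -3/2 + 50 = 97/2 ≈ 48.500)
F(D) = -220/97 (F(D) = -110/97/2 = -110*2/97 = -220/97)
F(-95)/(-54094) = -220/97/(-54094) = -220/97*(-1/54094) = 110/2623559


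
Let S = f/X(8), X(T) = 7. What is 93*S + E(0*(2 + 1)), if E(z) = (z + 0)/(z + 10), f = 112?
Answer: 1488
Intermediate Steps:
E(z) = z/(10 + z)
S = 16 (S = 112/7 = 112*(⅐) = 16)
93*S + E(0*(2 + 1)) = 93*16 + (0*(2 + 1))/(10 + 0*(2 + 1)) = 1488 + (0*3)/(10 + 0*3) = 1488 + 0/(10 + 0) = 1488 + 0/10 = 1488 + 0*(⅒) = 1488 + 0 = 1488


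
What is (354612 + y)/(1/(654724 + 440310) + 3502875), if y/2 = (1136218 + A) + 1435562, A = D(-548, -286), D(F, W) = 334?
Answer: 6021416760560/3835767222751 ≈ 1.5698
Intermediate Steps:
A = 334
y = 5144228 (y = 2*((1136218 + 334) + 1435562) = 2*(1136552 + 1435562) = 2*2572114 = 5144228)
(354612 + y)/(1/(654724 + 440310) + 3502875) = (354612 + 5144228)/(1/(654724 + 440310) + 3502875) = 5498840/(1/1095034 + 3502875) = 5498840/(3835767222751/1095034) = 5498840*(1095034/3835767222751) = 6021416760560/3835767222751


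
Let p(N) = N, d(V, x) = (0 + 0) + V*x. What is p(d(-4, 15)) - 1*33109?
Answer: -33169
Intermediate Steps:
d(V, x) = V*x (d(V, x) = 0 + V*x = V*x)
p(d(-4, 15)) - 1*33109 = -4*15 - 1*33109 = -60 - 33109 = -33169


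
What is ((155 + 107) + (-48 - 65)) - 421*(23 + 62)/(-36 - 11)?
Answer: 42788/47 ≈ 910.38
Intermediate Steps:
((155 + 107) + (-48 - 65)) - 421*(23 + 62)/(-36 - 11) = (262 - 113) - 35785/(-47) = 149 - 35785*(-1)/47 = 149 - 421*(-85/47) = 149 + 35785/47 = 42788/47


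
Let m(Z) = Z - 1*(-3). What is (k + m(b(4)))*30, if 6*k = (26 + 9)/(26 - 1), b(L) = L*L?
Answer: 577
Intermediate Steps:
b(L) = L²
m(Z) = 3 + Z (m(Z) = Z + 3 = 3 + Z)
k = 7/30 (k = ((26 + 9)/(26 - 1))/6 = (35/25)/6 = (35*(1/25))/6 = (⅙)*(7/5) = 7/30 ≈ 0.23333)
(k + m(b(4)))*30 = (7/30 + (3 + 4²))*30 = (7/30 + (3 + 16))*30 = (7/30 + 19)*30 = (577/30)*30 = 577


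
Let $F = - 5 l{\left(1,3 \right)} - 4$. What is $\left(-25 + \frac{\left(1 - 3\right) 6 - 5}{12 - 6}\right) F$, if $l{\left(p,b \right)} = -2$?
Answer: $-167$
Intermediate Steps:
$F = 6$ ($F = \left(-5\right) \left(-2\right) - 4 = 10 - 4 = 6$)
$\left(-25 + \frac{\left(1 - 3\right) 6 - 5}{12 - 6}\right) F = \left(-25 + \frac{\left(1 - 3\right) 6 - 5}{12 - 6}\right) 6 = \left(-25 + \frac{\left(-2\right) 6 - 5}{6}\right) 6 = \left(-25 + \left(-12 - 5\right) \frac{1}{6}\right) 6 = \left(-25 - \frac{17}{6}\right) 6 = \left(- \frac{167}{6}\right) 6 = -167$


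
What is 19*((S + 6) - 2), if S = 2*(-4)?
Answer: -76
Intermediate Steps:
S = -8
19*((S + 6) - 2) = 19*((-8 + 6) - 2) = 19*(-2 - 2) = 19*(-4) = -76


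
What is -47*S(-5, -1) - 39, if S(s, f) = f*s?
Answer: -274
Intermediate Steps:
-47*S(-5, -1) - 39 = -(-47)*(-5) - 39 = -47*5 - 39 = -235 - 39 = -274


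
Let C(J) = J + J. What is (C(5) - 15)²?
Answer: 25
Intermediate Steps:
C(J) = 2*J
(C(5) - 15)² = (2*5 - 15)² = (10 - 15)² = (-5)² = 25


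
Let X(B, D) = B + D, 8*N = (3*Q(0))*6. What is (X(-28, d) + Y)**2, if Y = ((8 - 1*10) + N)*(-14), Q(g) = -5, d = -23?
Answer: 72361/4 ≈ 18090.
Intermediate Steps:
N = -45/4 (N = ((3*(-5))*6)/8 = (-15*6)/8 = (1/8)*(-90) = -45/4 ≈ -11.250)
Y = 371/2 (Y = ((8 - 1*10) - 45/4)*(-14) = ((8 - 10) - 45/4)*(-14) = (-2 - 45/4)*(-14) = -53/4*(-14) = 371/2 ≈ 185.50)
(X(-28, d) + Y)**2 = ((-28 - 23) + 371/2)**2 = (-51 + 371/2)**2 = (269/2)**2 = 72361/4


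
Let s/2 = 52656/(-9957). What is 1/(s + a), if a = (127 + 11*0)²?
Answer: 3319/53497047 ≈ 6.2041e-5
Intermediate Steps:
a = 16129 (a = (127 + 0)² = 127² = 16129)
s = -35104/3319 (s = 2*(52656/(-9957)) = 2*(52656*(-1/9957)) = 2*(-17552/3319) = -35104/3319 ≈ -10.577)
1/(s + a) = 1/(-35104/3319 + 16129) = 1/(53497047/3319) = 3319/53497047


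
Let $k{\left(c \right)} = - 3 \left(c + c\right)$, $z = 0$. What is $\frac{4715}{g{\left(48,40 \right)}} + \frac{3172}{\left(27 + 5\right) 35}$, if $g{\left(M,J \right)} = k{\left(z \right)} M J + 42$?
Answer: $\frac{96679}{840} \approx 115.09$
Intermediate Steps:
$k{\left(c \right)} = - 6 c$ ($k{\left(c \right)} = - 3 \cdot 2 c = - 6 c$)
$g{\left(M,J \right)} = 42$ ($g{\left(M,J \right)} = \left(-6\right) 0 M J + 42 = 0 M J + 42 = 0 J + 42 = 0 + 42 = 42$)
$\frac{4715}{g{\left(48,40 \right)}} + \frac{3172}{\left(27 + 5\right) 35} = \frac{4715}{42} + \frac{3172}{\left(27 + 5\right) 35} = 4715 \cdot \frac{1}{42} + \frac{3172}{32 \cdot 35} = \frac{4715}{42} + \frac{3172}{1120} = \frac{4715}{42} + 3172 \cdot \frac{1}{1120} = \frac{4715}{42} + \frac{793}{280} = \frac{96679}{840}$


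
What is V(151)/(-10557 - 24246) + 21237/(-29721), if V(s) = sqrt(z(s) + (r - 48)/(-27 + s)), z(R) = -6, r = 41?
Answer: -7079/9907 - I*sqrt(23281)/2157786 ≈ -0.71455 - 7.0712e-5*I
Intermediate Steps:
V(s) = sqrt(-6 - 7/(-27 + s)) (V(s) = sqrt(-6 + (41 - 48)/(-27 + s)) = sqrt(-6 - 7/(-27 + s)))
V(151)/(-10557 - 24246) + 21237/(-29721) = sqrt((155 - 6*151)/(-27 + 151))/(-10557 - 24246) + 21237/(-29721) = sqrt((155 - 906)/124)/(-34803) + 21237*(-1/29721) = sqrt((1/124)*(-751))*(-1/34803) - 7079/9907 = sqrt(-751/124)*(-1/34803) - 7079/9907 = (I*sqrt(23281)/62)*(-1/34803) - 7079/9907 = -I*sqrt(23281)/2157786 - 7079/9907 = -7079/9907 - I*sqrt(23281)/2157786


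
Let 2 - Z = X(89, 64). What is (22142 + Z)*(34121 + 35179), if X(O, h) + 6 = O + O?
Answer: 1522659600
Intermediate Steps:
X(O, h) = -6 + 2*O (X(O, h) = -6 + (O + O) = -6 + 2*O)
Z = -170 (Z = 2 - (-6 + 2*89) = 2 - (-6 + 178) = 2 - 1*172 = 2 - 172 = -170)
(22142 + Z)*(34121 + 35179) = (22142 - 170)*(34121 + 35179) = 21972*69300 = 1522659600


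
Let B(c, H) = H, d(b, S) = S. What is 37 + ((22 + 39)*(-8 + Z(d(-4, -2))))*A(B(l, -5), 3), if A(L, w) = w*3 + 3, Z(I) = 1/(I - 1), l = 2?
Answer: -6063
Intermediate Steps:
Z(I) = 1/(-1 + I)
A(L, w) = 3 + 3*w (A(L, w) = 3*w + 3 = 3 + 3*w)
37 + ((22 + 39)*(-8 + Z(d(-4, -2))))*A(B(l, -5), 3) = 37 + ((22 + 39)*(-8 + 1/(-1 - 2)))*(3 + 3*3) = 37 + (61*(-8 + 1/(-3)))*(3 + 9) = 37 + (61*(-8 - 1/3))*12 = 37 + (61*(-25/3))*12 = 37 - 1525/3*12 = 37 - 6100 = -6063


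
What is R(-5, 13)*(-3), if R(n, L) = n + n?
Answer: 30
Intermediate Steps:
R(n, L) = 2*n
R(-5, 13)*(-3) = (2*(-5))*(-3) = -10*(-3) = 30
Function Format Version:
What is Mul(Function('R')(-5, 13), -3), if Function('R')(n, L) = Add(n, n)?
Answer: 30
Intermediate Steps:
Function('R')(n, L) = Mul(2, n)
Mul(Function('R')(-5, 13), -3) = Mul(Mul(2, -5), -3) = Mul(-10, -3) = 30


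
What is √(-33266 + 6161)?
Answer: I*√27105 ≈ 164.64*I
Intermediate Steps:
√(-33266 + 6161) = √(-27105) = I*√27105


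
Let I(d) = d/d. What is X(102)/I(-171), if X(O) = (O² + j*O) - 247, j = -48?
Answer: 5261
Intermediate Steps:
I(d) = 1
X(O) = -247 + O² - 48*O (X(O) = (O² - 48*O) - 247 = -247 + O² - 48*O)
X(102)/I(-171) = (-247 + 102² - 48*102)/1 = (-247 + 10404 - 4896)*1 = 5261*1 = 5261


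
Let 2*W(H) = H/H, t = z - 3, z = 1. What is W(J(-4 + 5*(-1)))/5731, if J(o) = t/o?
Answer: 1/11462 ≈ 8.7245e-5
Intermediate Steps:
t = -2 (t = 1 - 3 = -2)
J(o) = -2/o
W(H) = ½ (W(H) = (H/H)/2 = (½)*1 = ½)
W(J(-4 + 5*(-1)))/5731 = (½)/5731 = (½)*(1/5731) = 1/11462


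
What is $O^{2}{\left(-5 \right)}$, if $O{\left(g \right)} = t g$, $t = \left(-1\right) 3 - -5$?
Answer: $100$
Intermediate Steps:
$t = 2$ ($t = -3 + 5 = 2$)
$O{\left(g \right)} = 2 g$
$O^{2}{\left(-5 \right)} = \left(2 \left(-5\right)\right)^{2} = \left(-10\right)^{2} = 100$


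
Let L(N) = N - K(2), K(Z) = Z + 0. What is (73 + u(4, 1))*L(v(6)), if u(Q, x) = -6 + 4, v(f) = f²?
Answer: 2414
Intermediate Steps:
K(Z) = Z
u(Q, x) = -2
L(N) = -2 + N (L(N) = N - 1*2 = N - 2 = -2 + N)
(73 + u(4, 1))*L(v(6)) = (73 - 2)*(-2 + 6²) = 71*(-2 + 36) = 71*34 = 2414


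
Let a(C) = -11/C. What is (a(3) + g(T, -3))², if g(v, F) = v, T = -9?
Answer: 1444/9 ≈ 160.44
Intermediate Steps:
(a(3) + g(T, -3))² = (-11/3 - 9)² = (-38/3)² = 1444/9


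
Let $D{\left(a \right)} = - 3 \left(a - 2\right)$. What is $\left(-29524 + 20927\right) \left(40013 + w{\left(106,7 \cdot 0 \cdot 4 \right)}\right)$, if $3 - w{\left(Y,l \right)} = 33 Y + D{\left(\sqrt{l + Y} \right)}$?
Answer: $-313893664 - 25791 \sqrt{106} \approx -3.1416 \cdot 10^{8}$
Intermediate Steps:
$D{\left(a \right)} = 6 - 3 a$ ($D{\left(a \right)} = - 3 \left(-2 + a\right) = 6 - 3 a$)
$w{\left(Y,l \right)} = -3 - 33 Y + 3 \sqrt{Y + l}$ ($w{\left(Y,l \right)} = 3 - \left(33 Y - \left(-6 + 3 \sqrt{l + Y}\right)\right) = 3 - \left(33 Y - \left(-6 + 3 \sqrt{Y + l}\right)\right) = 3 - \left(6 - 3 \sqrt{Y + l} + 33 Y\right) = -3 - 33 Y + 3 \sqrt{Y + l}$)
$\left(-29524 + 20927\right) \left(40013 + w{\left(106,7 \cdot 0 \cdot 4 \right)}\right) = \left(-29524 + 20927\right) \left(40013 - \left(3501 - 3 \sqrt{106 + 7 \cdot 0 \cdot 4}\right)\right) = - 8597 \left(40013 - \left(3501 - 3 \sqrt{106 + 0 \cdot 4}\right)\right) = - 8597 \left(40013 - \left(3501 - 3 \sqrt{106 + 0}\right)\right) = - 8597 \left(40013 - \left(3501 - 3 \sqrt{106}\right)\right) = - 8597 \left(36512 + 3 \sqrt{106}\right) = -313893664 - 25791 \sqrt{106}$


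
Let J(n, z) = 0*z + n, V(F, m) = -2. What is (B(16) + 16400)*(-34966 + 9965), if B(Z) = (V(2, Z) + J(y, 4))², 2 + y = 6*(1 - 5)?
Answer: -429617184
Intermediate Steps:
y = -26 (y = -2 + 6*(1 - 5) = -2 + 6*(-4) = -2 - 24 = -26)
J(n, z) = n (J(n, z) = 0 + n = n)
B(Z) = 784 (B(Z) = (-2 - 26)² = (-28)² = 784)
(B(16) + 16400)*(-34966 + 9965) = (784 + 16400)*(-34966 + 9965) = 17184*(-25001) = -429617184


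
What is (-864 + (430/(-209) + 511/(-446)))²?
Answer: 6534374018475625/8688849796 ≈ 7.5204e+5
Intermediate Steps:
(-864 + (430/(-209) + 511/(-446)))² = (-864 + (430*(-1/209) + 511*(-1/446)))² = (-864 + (-430/209 - 511/446))² = (-864 - 298579/93214)² = (-80835475/93214)² = 6534374018475625/8688849796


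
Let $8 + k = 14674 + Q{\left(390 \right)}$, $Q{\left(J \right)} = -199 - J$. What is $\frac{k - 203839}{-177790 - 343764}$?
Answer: $\frac{94881}{260777} \approx 0.36384$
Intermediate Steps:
$k = 14077$ ($k = -8 + \left(14674 - 589\right) = -8 + 14085 = 14077$)
$\frac{k - 203839}{-177790 - 343764} = \frac{14077 - 203839}{-177790 - 343764} = \frac{14077 - 203839}{-521554} = \left(-189762\right) \left(- \frac{1}{521554}\right) = \frac{94881}{260777}$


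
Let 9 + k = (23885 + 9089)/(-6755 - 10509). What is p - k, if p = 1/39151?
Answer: 3687054057/337951432 ≈ 10.910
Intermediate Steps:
p = 1/39151 ≈ 2.5542e-5
k = -94175/8632 (k = -9 + (23885 + 9089)/(-6755 - 10509) = -9 + 32974/(-17264) = -9 + 32974*(-1/17264) = -9 - 16487/8632 = -94175/8632 ≈ -10.910)
p - k = 1/39151 - 1*(-94175/8632) = 1/39151 + 94175/8632 = 3687054057/337951432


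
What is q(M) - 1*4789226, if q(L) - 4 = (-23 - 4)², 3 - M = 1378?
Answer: -4788493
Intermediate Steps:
M = -1375 (M = 3 - 1*1378 = 3 - 1378 = -1375)
q(L) = 733 (q(L) = 4 + (-23 - 4)² = 4 + (-27)² = 4 + 729 = 733)
q(M) - 1*4789226 = 733 - 1*4789226 = 733 - 4789226 = -4788493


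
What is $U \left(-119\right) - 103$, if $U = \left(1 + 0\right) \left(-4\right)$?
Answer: $373$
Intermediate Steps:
$U = -4$ ($U = 1 \left(-4\right) = -4$)
$U \left(-119\right) - 103 = \left(-4\right) \left(-119\right) - 103 = 476 - 103 = 373$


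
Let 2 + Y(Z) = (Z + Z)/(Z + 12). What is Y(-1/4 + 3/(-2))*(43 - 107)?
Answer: 6144/41 ≈ 149.85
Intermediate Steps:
Y(Z) = -2 + 2*Z/(12 + Z) (Y(Z) = -2 + (Z + Z)/(Z + 12) = -2 + (2*Z)/(12 + Z) = -2 + 2*Z/(12 + Z))
Y(-1/4 + 3/(-2))*(43 - 107) = (-24/(12 + (-1/4 + 3/(-2))))*(43 - 107) = -24/(12 + (-1*1/4 + 3*(-1/2)))*(-64) = -24/(12 + (-1/4 - 3/2))*(-64) = -24/(12 - 7/4)*(-64) = -24/41/4*(-64) = -24*4/41*(-64) = -96/41*(-64) = 6144/41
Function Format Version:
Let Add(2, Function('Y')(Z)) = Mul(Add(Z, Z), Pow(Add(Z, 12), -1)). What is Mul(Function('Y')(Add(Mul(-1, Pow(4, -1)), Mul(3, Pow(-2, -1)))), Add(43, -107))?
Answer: Rational(6144, 41) ≈ 149.85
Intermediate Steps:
Function('Y')(Z) = Add(-2, Mul(2, Z, Pow(Add(12, Z), -1))) (Function('Y')(Z) = Add(-2, Mul(Add(Z, Z), Pow(Add(Z, 12), -1))) = Add(-2, Mul(Mul(2, Z), Pow(Add(12, Z), -1))) = Add(-2, Mul(2, Z, Pow(Add(12, Z), -1))))
Mul(Function('Y')(Add(Mul(-1, Pow(4, -1)), Mul(3, Pow(-2, -1)))), Add(43, -107)) = Mul(Mul(-24, Pow(Add(12, Add(Mul(-1, Pow(4, -1)), Mul(3, Pow(-2, -1)))), -1)), Add(43, -107)) = Mul(Mul(-24, Pow(Add(12, Add(Mul(-1, Rational(1, 4)), Mul(3, Rational(-1, 2)))), -1)), -64) = Mul(Mul(-24, Pow(Add(12, Add(Rational(-1, 4), Rational(-3, 2))), -1)), -64) = Mul(Mul(-24, Pow(Add(12, Rational(-7, 4)), -1)), -64) = Mul(Mul(-24, Pow(Rational(41, 4), -1)), -64) = Mul(Mul(-24, Rational(4, 41)), -64) = Mul(Rational(-96, 41), -64) = Rational(6144, 41)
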